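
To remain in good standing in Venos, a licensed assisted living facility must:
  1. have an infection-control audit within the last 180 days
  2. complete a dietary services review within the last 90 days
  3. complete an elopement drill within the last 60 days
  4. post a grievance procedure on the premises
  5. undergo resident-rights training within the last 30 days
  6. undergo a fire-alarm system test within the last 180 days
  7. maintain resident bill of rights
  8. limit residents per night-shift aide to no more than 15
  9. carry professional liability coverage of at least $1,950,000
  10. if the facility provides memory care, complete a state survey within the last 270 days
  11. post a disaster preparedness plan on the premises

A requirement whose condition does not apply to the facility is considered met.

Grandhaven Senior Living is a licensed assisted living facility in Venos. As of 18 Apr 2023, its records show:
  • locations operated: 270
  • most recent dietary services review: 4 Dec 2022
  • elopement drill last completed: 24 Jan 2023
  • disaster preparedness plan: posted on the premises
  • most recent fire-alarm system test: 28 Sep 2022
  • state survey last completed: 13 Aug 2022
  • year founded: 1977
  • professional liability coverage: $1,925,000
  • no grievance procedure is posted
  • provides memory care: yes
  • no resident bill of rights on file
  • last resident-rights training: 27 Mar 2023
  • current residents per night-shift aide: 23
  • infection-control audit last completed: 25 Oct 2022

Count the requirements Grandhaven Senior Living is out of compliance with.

7

1. infection-control audit 175 days ago vs limit 180 → met
2. dietary services review 135 days ago vs limit 90 → not met
3. elopement drill 84 days ago vs limit 60 → not met
4. grievance procedure absent → not met
5. resident-rights training 22 days ago vs limit 30 → met
6. fire-alarm system test 202 days ago vs limit 180 → not met
7. resident bill of rights absent → not met
8. residents per night-shift aide 23 > 15 → not met
9. professional liability coverage $1,925,000 < $1,950,000 → not met
10. condition 'provides memory care' holds; state survey 248 days ago vs limit 270 → met
11. disaster preparedness plan present → met
Not met: 7 of 11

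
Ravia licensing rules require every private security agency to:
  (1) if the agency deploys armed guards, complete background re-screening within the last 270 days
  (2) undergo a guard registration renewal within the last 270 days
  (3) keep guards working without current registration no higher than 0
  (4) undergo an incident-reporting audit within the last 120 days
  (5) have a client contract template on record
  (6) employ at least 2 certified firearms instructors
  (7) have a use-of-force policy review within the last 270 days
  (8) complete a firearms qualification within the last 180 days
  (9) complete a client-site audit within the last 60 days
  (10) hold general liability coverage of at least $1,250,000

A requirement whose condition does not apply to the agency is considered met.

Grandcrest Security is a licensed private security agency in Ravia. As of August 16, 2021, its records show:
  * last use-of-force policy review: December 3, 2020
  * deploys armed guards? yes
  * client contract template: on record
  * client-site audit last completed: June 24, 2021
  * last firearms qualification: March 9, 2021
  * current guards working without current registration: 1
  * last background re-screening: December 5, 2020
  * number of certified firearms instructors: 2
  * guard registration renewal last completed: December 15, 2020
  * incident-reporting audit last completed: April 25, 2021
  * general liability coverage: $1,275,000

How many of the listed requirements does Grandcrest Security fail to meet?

1

1. condition 'deploys armed guards' holds; background re-screening 254 days ago vs limit 270 → met
2. guard registration renewal 244 days ago vs limit 270 → met
3. guards working without current registration 1 > 0 → not met
4. incident-reporting audit 113 days ago vs limit 120 → met
5. client contract template present → met
6. certified firearms instructors 2 ≥ 2 → met
7. use-of-force policy review 256 days ago vs limit 270 → met
8. firearms qualification 160 days ago vs limit 180 → met
9. client-site audit 53 days ago vs limit 60 → met
10. general liability coverage $1,275,000 ≥ $1,250,000 → met
Not met: 1 of 10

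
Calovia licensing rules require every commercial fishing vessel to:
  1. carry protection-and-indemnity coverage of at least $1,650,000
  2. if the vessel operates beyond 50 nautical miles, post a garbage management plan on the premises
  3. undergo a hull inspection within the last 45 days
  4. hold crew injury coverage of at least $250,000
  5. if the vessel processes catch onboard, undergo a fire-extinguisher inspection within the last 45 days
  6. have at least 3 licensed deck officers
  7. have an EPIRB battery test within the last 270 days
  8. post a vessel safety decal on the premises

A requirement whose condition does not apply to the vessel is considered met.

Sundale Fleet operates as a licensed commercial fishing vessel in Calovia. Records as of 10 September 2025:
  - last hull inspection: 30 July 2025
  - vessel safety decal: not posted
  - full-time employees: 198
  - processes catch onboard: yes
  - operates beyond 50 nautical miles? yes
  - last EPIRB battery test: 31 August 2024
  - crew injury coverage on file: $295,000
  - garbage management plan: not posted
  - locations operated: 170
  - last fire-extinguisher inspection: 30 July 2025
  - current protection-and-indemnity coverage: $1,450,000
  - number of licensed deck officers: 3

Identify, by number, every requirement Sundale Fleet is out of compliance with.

1. protection-and-indemnity coverage $1,450,000 < $1,650,000 → not met
2. condition 'operates beyond 50 nautical miles' holds; garbage management plan absent → not met
3. hull inspection 42 days ago vs limit 45 → met
4. crew injury coverage $295,000 ≥ $250,000 → met
5. condition 'processes catch onboard' holds; fire-extinguisher inspection 42 days ago vs limit 45 → met
6. licensed deck officers 3 ≥ 3 → met
7. EPIRB battery test 375 days ago vs limit 270 → not met
8. vessel safety decal absent → not met
Not met: 1, 2, 7, 8

1, 2, 7, 8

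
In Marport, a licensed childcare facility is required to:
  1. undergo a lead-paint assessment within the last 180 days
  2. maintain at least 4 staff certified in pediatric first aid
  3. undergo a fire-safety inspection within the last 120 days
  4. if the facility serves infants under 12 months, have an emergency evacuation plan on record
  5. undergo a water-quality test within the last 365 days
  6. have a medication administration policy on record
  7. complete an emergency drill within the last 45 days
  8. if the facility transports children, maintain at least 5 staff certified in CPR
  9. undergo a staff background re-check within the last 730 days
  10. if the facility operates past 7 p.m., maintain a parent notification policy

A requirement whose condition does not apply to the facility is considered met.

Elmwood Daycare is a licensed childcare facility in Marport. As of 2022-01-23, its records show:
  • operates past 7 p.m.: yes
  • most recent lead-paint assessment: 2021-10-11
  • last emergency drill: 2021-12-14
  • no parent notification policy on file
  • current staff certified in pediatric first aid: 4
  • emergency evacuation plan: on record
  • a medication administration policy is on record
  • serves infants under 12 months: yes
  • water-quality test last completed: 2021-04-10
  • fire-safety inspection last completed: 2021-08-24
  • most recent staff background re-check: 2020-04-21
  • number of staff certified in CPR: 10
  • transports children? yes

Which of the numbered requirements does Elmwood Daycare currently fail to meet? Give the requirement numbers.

3, 10

1. lead-paint assessment 104 days ago vs limit 180 → met
2. staff certified in pediatric first aid 4 ≥ 4 → met
3. fire-safety inspection 152 days ago vs limit 120 → not met
4. condition 'serves infants under 12 months' holds; emergency evacuation plan present → met
5. water-quality test 288 days ago vs limit 365 → met
6. medication administration policy present → met
7. emergency drill 40 days ago vs limit 45 → met
8. condition 'transports children' holds; staff certified in CPR 10 ≥ 5 → met
9. staff background re-check 642 days ago vs limit 730 → met
10. condition 'operates past 7 p.m.' holds; parent notification policy absent → not met
Not met: 3, 10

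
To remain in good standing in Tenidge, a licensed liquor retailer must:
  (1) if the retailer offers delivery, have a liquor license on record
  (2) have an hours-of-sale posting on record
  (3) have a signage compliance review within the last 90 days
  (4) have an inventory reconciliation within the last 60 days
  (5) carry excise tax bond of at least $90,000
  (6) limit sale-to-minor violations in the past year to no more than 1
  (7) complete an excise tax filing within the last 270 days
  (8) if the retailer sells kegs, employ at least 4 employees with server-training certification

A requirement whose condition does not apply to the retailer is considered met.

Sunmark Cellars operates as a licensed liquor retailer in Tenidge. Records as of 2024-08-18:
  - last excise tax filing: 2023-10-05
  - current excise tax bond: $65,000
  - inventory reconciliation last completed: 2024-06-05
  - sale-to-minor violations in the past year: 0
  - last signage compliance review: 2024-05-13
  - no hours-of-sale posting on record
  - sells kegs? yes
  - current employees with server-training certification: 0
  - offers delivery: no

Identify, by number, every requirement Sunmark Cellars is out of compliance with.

2, 3, 4, 5, 7, 8

1. condition 'offers delivery' does not hold → requirement n/a → met
2. hours-of-sale posting absent → not met
3. signage compliance review 97 days ago vs limit 90 → not met
4. inventory reconciliation 74 days ago vs limit 60 → not met
5. excise tax bond $65,000 < $90,000 → not met
6. sale-to-minor violations in the past year 0 ≤ 1 → met
7. excise tax filing 318 days ago vs limit 270 → not met
8. condition 'sells kegs' holds; employees with server-training certification 0 < 4 → not met
Not met: 2, 3, 4, 5, 7, 8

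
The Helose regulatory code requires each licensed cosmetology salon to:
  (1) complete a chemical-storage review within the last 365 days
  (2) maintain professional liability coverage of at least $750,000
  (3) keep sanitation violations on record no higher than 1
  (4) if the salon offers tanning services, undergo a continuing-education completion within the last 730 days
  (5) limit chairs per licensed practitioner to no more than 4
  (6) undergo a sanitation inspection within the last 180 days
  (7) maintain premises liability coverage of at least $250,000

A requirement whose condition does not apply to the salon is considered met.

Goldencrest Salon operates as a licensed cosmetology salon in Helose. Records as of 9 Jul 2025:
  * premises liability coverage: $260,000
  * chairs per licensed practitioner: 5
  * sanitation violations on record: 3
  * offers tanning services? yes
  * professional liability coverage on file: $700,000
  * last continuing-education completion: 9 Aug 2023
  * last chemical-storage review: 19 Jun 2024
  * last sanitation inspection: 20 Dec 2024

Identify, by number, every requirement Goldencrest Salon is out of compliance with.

1, 2, 3, 5, 6

1. chemical-storage review 385 days ago vs limit 365 → not met
2. professional liability coverage $700,000 < $750,000 → not met
3. sanitation violations on record 3 > 1 → not met
4. condition 'offers tanning services' holds; continuing-education completion 700 days ago vs limit 730 → met
5. chairs per licensed practitioner 5 > 4 → not met
6. sanitation inspection 201 days ago vs limit 180 → not met
7. premises liability coverage $260,000 ≥ $250,000 → met
Not met: 1, 2, 3, 5, 6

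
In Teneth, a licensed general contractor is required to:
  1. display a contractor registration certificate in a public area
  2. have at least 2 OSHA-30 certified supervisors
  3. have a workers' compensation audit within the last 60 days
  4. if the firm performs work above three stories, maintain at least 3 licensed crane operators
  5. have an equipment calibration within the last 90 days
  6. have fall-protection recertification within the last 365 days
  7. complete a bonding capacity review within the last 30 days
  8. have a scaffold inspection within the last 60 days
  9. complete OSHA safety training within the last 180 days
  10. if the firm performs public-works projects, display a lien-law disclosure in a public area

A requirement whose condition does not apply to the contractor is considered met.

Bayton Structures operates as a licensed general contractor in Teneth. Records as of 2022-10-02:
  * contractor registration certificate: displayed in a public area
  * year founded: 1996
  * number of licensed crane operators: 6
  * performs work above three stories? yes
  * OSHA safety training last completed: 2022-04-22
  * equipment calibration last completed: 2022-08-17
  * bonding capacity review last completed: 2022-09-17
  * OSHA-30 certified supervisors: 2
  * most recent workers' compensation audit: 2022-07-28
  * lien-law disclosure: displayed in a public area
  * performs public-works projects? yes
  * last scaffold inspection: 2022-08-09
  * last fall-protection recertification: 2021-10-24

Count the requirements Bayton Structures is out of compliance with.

1. contractor registration certificate present → met
2. OSHA-30 certified supervisors 2 ≥ 2 → met
3. workers' compensation audit 66 days ago vs limit 60 → not met
4. condition 'performs work above three stories' holds; licensed crane operators 6 ≥ 3 → met
5. equipment calibration 46 days ago vs limit 90 → met
6. fall-protection recertification 343 days ago vs limit 365 → met
7. bonding capacity review 15 days ago vs limit 30 → met
8. scaffold inspection 54 days ago vs limit 60 → met
9. OSHA safety training 163 days ago vs limit 180 → met
10. condition 'performs public-works projects' holds; lien-law disclosure present → met
Not met: 1 of 10

1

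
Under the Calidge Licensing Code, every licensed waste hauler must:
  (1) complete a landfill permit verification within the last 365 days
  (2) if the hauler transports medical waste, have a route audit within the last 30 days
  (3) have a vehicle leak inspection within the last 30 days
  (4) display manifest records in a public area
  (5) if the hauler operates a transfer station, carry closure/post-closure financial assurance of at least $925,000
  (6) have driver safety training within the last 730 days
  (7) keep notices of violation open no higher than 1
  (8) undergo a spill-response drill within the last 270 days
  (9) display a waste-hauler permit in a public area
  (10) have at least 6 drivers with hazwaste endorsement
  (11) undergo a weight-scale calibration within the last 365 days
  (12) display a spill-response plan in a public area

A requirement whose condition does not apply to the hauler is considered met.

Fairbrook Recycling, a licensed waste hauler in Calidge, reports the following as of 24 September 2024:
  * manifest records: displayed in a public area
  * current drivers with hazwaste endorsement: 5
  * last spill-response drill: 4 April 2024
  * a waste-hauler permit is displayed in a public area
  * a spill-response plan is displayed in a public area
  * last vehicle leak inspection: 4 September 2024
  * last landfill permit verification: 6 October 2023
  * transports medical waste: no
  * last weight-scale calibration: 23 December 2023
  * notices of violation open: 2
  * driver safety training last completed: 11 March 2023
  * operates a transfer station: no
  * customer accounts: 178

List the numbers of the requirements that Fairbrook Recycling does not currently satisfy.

1. landfill permit verification 354 days ago vs limit 365 → met
2. condition 'transports medical waste' does not hold → requirement n/a → met
3. vehicle leak inspection 20 days ago vs limit 30 → met
4. manifest records present → met
5. condition 'operates a transfer station' does not hold → requirement n/a → met
6. driver safety training 563 days ago vs limit 730 → met
7. notices of violation open 2 > 1 → not met
8. spill-response drill 173 days ago vs limit 270 → met
9. waste-hauler permit present → met
10. drivers with hazwaste endorsement 5 < 6 → not met
11. weight-scale calibration 276 days ago vs limit 365 → met
12. spill-response plan present → met
Not met: 7, 10

7, 10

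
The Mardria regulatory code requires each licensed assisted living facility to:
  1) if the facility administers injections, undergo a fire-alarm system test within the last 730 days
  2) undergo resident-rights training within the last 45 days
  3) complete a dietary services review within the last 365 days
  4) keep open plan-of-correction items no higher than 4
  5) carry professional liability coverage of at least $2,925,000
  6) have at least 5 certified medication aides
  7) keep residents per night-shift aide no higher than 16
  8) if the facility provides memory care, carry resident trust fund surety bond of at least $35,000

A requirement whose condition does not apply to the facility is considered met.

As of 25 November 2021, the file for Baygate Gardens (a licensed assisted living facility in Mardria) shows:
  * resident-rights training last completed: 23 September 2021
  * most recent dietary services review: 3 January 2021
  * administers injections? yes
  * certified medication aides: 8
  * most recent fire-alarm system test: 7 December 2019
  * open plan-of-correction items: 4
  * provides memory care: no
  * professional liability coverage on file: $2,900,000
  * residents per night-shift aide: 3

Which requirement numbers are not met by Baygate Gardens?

1. condition 'administers injections' holds; fire-alarm system test 719 days ago vs limit 730 → met
2. resident-rights training 63 days ago vs limit 45 → not met
3. dietary services review 326 days ago vs limit 365 → met
4. open plan-of-correction items 4 ≤ 4 → met
5. professional liability coverage $2,900,000 < $2,925,000 → not met
6. certified medication aides 8 ≥ 5 → met
7. residents per night-shift aide 3 ≤ 16 → met
8. condition 'provides memory care' does not hold → requirement n/a → met
Not met: 2, 5

2, 5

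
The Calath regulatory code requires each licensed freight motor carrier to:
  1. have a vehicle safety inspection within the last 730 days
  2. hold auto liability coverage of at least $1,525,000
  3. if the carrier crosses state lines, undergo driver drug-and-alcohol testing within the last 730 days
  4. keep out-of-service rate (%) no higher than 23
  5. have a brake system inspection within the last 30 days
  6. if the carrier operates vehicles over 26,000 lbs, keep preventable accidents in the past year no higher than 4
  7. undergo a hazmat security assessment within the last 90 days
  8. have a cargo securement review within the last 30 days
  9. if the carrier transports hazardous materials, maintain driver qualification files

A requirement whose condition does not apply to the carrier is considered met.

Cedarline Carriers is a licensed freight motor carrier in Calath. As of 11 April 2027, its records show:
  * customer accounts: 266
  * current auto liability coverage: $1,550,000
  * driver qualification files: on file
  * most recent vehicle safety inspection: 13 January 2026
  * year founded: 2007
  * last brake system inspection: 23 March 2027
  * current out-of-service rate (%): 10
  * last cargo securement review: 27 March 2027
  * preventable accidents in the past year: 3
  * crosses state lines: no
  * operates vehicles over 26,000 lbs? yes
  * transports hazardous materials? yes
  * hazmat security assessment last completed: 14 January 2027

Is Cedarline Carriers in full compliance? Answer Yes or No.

1. vehicle safety inspection 453 days ago vs limit 730 → met
2. auto liability coverage $1,550,000 ≥ $1,525,000 → met
3. condition 'crosses state lines' does not hold → requirement n/a → met
4. out-of-service rate (%) 10 ≤ 23 → met
5. brake system inspection 19 days ago vs limit 30 → met
6. condition 'operates vehicles over 26,000 lbs' holds; preventable accidents in the past year 3 ≤ 4 → met
7. hazmat security assessment 87 days ago vs limit 90 → met
8. cargo securement review 15 days ago vs limit 30 → met
9. condition 'transports hazardous materials' holds; driver qualification files present → met
All met.

Yes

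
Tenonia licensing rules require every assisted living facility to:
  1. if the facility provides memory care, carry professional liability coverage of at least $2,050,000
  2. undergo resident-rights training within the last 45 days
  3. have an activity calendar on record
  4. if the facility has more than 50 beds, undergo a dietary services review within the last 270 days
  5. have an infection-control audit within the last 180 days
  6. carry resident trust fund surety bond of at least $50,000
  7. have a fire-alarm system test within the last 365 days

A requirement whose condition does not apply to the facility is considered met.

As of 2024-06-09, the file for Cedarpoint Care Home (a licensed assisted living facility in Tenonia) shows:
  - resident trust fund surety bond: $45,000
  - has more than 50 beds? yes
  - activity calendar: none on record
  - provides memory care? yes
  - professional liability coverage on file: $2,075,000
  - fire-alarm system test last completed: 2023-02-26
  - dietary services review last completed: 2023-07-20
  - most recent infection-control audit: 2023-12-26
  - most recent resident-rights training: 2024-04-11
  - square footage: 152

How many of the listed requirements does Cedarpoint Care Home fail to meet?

5

1. condition 'provides memory care' holds; professional liability coverage $2,075,000 ≥ $2,050,000 → met
2. resident-rights training 59 days ago vs limit 45 → not met
3. activity calendar absent → not met
4. condition 'has more than 50 beds' holds; dietary services review 325 days ago vs limit 270 → not met
5. infection-control audit 166 days ago vs limit 180 → met
6. resident trust fund surety bond $45,000 < $50,000 → not met
7. fire-alarm system test 469 days ago vs limit 365 → not met
Not met: 5 of 7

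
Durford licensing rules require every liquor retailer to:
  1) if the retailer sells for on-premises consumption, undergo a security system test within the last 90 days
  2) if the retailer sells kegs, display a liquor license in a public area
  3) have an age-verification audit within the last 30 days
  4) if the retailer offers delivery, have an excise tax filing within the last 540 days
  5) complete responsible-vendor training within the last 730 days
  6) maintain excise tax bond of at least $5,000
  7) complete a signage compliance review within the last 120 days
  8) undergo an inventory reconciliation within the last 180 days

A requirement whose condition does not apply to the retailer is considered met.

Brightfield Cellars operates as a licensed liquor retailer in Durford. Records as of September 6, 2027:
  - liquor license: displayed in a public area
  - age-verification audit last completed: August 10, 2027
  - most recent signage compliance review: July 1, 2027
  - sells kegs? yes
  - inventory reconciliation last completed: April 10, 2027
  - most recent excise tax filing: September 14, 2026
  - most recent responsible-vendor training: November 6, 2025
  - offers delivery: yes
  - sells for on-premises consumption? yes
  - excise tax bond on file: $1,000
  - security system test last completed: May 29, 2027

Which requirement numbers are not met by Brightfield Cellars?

1, 6

1. condition 'sells for on-premises consumption' holds; security system test 100 days ago vs limit 90 → not met
2. condition 'sells kegs' holds; liquor license present → met
3. age-verification audit 27 days ago vs limit 30 → met
4. condition 'offers delivery' holds; excise tax filing 357 days ago vs limit 540 → met
5. responsible-vendor training 669 days ago vs limit 730 → met
6. excise tax bond $1,000 < $5,000 → not met
7. signage compliance review 67 days ago vs limit 120 → met
8. inventory reconciliation 149 days ago vs limit 180 → met
Not met: 1, 6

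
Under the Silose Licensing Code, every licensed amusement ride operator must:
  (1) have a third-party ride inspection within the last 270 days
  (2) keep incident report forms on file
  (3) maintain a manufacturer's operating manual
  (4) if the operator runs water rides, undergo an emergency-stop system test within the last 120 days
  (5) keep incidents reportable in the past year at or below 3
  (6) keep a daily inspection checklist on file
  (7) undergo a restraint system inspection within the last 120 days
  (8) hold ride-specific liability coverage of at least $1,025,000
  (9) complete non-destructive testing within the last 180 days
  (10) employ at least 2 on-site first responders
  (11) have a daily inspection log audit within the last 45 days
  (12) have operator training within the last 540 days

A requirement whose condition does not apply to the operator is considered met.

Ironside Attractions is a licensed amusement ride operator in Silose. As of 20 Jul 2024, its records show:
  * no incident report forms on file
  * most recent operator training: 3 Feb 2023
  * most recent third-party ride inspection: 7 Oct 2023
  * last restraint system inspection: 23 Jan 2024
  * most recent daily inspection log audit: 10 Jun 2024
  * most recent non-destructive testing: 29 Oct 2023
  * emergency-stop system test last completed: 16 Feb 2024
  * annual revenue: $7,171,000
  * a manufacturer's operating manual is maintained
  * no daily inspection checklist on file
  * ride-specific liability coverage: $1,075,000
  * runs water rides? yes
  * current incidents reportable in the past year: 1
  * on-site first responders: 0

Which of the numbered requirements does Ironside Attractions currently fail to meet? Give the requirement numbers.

1. third-party ride inspection 287 days ago vs limit 270 → not met
2. incident report forms absent → not met
3. manufacturer's operating manual present → met
4. condition 'runs water rides' holds; emergency-stop system test 155 days ago vs limit 120 → not met
5. incidents reportable in the past year 1 ≤ 3 → met
6. daily inspection checklist absent → not met
7. restraint system inspection 179 days ago vs limit 120 → not met
8. ride-specific liability coverage $1,075,000 ≥ $1,025,000 → met
9. non-destructive testing 265 days ago vs limit 180 → not met
10. on-site first responders 0 < 2 → not met
11. daily inspection log audit 40 days ago vs limit 45 → met
12. operator training 533 days ago vs limit 540 → met
Not met: 1, 2, 4, 6, 7, 9, 10

1, 2, 4, 6, 7, 9, 10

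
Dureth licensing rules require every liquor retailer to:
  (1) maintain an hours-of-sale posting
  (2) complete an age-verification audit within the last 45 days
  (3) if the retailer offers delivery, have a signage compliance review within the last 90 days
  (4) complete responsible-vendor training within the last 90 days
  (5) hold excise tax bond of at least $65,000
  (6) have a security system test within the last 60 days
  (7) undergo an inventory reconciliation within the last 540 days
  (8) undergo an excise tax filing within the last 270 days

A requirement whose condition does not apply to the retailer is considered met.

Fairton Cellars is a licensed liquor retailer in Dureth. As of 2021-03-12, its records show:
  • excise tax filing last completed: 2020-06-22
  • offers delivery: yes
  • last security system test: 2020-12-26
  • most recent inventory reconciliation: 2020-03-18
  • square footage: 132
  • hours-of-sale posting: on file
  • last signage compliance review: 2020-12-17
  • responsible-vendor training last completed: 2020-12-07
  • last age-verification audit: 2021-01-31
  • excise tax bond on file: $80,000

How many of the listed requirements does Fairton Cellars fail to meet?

2

1. hours-of-sale posting present → met
2. age-verification audit 40 days ago vs limit 45 → met
3. condition 'offers delivery' holds; signage compliance review 85 days ago vs limit 90 → met
4. responsible-vendor training 95 days ago vs limit 90 → not met
5. excise tax bond $80,000 ≥ $65,000 → met
6. security system test 76 days ago vs limit 60 → not met
7. inventory reconciliation 359 days ago vs limit 540 → met
8. excise tax filing 263 days ago vs limit 270 → met
Not met: 2 of 8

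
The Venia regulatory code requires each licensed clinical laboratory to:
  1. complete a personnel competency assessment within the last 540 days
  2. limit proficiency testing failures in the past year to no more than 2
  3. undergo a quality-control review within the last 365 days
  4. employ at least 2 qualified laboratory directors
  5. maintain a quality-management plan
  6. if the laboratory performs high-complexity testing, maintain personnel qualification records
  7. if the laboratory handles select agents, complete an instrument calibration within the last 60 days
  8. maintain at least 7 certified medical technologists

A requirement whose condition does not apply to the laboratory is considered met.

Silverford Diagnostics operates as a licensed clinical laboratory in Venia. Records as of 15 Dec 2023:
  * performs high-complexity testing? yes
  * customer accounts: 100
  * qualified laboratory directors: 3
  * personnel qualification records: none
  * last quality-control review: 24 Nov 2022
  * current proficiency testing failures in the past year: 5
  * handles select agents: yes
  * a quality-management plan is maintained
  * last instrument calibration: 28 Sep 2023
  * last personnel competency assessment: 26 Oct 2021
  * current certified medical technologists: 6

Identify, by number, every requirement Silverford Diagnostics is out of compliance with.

1. personnel competency assessment 780 days ago vs limit 540 → not met
2. proficiency testing failures in the past year 5 > 2 → not met
3. quality-control review 386 days ago vs limit 365 → not met
4. qualified laboratory directors 3 ≥ 2 → met
5. quality-management plan present → met
6. condition 'performs high-complexity testing' holds; personnel qualification records absent → not met
7. condition 'handles select agents' holds; instrument calibration 78 days ago vs limit 60 → not met
8. certified medical technologists 6 < 7 → not met
Not met: 1, 2, 3, 6, 7, 8

1, 2, 3, 6, 7, 8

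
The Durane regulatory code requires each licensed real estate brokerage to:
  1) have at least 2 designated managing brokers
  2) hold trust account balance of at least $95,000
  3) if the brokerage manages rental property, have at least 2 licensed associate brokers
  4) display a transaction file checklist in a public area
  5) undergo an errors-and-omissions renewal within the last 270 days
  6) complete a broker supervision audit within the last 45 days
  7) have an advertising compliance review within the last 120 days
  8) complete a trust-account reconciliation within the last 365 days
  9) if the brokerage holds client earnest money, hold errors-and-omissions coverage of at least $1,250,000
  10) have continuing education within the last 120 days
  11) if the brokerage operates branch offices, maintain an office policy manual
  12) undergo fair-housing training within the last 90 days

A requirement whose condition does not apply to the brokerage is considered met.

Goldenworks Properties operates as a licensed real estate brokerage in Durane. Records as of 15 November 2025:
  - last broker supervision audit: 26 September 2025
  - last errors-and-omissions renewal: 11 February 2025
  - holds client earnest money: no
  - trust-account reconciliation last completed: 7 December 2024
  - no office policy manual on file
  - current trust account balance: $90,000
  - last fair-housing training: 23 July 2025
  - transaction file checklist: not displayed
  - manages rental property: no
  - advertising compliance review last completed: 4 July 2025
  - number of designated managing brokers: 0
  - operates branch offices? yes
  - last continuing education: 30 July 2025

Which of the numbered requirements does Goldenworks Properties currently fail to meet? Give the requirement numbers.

1, 2, 4, 5, 6, 7, 11, 12

1. designated managing brokers 0 < 2 → not met
2. trust account balance $90,000 < $95,000 → not met
3. condition 'manages rental property' does not hold → requirement n/a → met
4. transaction file checklist absent → not met
5. errors-and-omissions renewal 277 days ago vs limit 270 → not met
6. broker supervision audit 50 days ago vs limit 45 → not met
7. advertising compliance review 134 days ago vs limit 120 → not met
8. trust-account reconciliation 343 days ago vs limit 365 → met
9. condition 'holds client earnest money' does not hold → requirement n/a → met
10. continuing education 108 days ago vs limit 120 → met
11. condition 'operates branch offices' holds; office policy manual absent → not met
12. fair-housing training 115 days ago vs limit 90 → not met
Not met: 1, 2, 4, 5, 6, 7, 11, 12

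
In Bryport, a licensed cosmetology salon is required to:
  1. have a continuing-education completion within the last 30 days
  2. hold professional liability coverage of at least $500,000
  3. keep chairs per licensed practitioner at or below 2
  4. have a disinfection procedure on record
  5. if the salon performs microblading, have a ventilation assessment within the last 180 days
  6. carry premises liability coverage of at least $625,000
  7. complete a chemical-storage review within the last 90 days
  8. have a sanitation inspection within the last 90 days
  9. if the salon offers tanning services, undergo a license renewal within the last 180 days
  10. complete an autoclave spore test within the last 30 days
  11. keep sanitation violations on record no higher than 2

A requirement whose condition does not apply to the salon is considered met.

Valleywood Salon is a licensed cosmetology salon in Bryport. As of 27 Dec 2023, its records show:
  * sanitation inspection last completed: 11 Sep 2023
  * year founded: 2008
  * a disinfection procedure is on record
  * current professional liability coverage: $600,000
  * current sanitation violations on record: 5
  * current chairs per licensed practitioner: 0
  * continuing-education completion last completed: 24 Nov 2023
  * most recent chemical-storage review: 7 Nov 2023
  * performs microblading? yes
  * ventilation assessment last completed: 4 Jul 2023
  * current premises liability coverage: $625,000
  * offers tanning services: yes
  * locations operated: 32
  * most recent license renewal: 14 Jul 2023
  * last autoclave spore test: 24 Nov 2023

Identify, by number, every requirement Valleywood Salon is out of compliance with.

1, 8, 10, 11

1. continuing-education completion 33 days ago vs limit 30 → not met
2. professional liability coverage $600,000 ≥ $500,000 → met
3. chairs per licensed practitioner 0 ≤ 2 → met
4. disinfection procedure present → met
5. condition 'performs microblading' holds; ventilation assessment 176 days ago vs limit 180 → met
6. premises liability coverage $625,000 ≥ $625,000 → met
7. chemical-storage review 50 days ago vs limit 90 → met
8. sanitation inspection 107 days ago vs limit 90 → not met
9. condition 'offers tanning services' holds; license renewal 166 days ago vs limit 180 → met
10. autoclave spore test 33 days ago vs limit 30 → not met
11. sanitation violations on record 5 > 2 → not met
Not met: 1, 8, 10, 11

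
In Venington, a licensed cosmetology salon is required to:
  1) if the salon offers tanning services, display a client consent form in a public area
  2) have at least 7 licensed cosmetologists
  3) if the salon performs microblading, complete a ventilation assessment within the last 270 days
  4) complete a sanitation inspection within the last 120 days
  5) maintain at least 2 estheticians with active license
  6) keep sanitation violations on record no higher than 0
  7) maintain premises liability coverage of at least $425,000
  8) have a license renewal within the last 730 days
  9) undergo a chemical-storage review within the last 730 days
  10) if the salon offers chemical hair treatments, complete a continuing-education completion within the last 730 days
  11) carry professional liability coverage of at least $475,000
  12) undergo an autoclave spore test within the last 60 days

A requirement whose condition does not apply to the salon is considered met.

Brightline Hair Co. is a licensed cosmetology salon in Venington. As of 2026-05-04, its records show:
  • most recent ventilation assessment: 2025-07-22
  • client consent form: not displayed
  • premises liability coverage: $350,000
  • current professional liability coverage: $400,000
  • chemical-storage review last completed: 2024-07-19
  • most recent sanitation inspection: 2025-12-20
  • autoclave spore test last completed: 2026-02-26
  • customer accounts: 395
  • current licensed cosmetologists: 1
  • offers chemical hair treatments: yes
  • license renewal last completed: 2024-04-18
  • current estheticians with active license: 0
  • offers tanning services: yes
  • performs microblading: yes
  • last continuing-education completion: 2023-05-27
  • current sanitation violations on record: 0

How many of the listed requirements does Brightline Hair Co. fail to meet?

10

1. condition 'offers tanning services' holds; client consent form absent → not met
2. licensed cosmetologists 1 < 7 → not met
3. condition 'performs microblading' holds; ventilation assessment 286 days ago vs limit 270 → not met
4. sanitation inspection 135 days ago vs limit 120 → not met
5. estheticians with active license 0 < 2 → not met
6. sanitation violations on record 0 ≤ 0 → met
7. premises liability coverage $350,000 < $425,000 → not met
8. license renewal 746 days ago vs limit 730 → not met
9. chemical-storage review 654 days ago vs limit 730 → met
10. condition 'offers chemical hair treatments' holds; continuing-education completion 1073 days ago vs limit 730 → not met
11. professional liability coverage $400,000 < $475,000 → not met
12. autoclave spore test 67 days ago vs limit 60 → not met
Not met: 10 of 12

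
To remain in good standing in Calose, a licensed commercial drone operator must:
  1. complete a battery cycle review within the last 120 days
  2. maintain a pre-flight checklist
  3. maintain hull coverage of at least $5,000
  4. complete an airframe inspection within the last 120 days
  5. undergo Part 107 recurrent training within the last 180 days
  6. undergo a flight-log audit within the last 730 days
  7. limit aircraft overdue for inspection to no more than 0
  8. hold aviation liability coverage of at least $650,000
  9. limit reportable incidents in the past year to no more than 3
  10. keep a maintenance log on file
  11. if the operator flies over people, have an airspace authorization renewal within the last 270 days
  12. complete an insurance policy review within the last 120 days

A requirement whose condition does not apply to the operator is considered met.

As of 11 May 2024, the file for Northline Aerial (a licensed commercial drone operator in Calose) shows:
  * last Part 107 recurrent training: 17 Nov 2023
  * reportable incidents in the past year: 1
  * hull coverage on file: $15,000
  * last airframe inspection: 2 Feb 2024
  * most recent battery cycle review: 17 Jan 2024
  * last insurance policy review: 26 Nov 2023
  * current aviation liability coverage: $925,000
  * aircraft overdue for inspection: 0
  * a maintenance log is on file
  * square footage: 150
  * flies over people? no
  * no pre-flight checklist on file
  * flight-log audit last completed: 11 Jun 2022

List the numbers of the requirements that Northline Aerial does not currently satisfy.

2, 12

1. battery cycle review 115 days ago vs limit 120 → met
2. pre-flight checklist absent → not met
3. hull coverage $15,000 ≥ $5,000 → met
4. airframe inspection 99 days ago vs limit 120 → met
5. Part 107 recurrent training 176 days ago vs limit 180 → met
6. flight-log audit 700 days ago vs limit 730 → met
7. aircraft overdue for inspection 0 ≤ 0 → met
8. aviation liability coverage $925,000 ≥ $650,000 → met
9. reportable incidents in the past year 1 ≤ 3 → met
10. maintenance log present → met
11. condition 'flies over people' does not hold → requirement n/a → met
12. insurance policy review 167 days ago vs limit 120 → not met
Not met: 2, 12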